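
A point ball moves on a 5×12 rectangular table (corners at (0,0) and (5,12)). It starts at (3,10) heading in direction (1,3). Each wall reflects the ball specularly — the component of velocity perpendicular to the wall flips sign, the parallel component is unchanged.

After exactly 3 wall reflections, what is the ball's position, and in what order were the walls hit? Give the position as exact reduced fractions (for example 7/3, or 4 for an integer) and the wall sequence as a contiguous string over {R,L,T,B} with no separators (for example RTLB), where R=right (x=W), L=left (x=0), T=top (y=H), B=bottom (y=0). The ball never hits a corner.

1. t=2/3 → T at (11/3,12); v=(1,-3)
2. t=4/3 → R at (5,8); v=(-1,-3)
3. t=8/3 → B at (7/3,0); v=(-1,3)

Final position: (7/3,0)
Wall sequence: TRB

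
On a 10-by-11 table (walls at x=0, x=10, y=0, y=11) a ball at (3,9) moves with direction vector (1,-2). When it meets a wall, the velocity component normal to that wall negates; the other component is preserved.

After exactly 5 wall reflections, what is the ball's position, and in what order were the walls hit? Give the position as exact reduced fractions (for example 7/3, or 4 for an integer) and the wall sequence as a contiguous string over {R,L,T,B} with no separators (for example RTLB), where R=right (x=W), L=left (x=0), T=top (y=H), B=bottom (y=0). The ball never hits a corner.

Final position: (0,3)
Wall sequence: BRTBL

1. t=9/2 → B at (15/2,0); v=(1,2)
2. t=5/2 → R at (10,5); v=(-1,2)
3. t=3 → T at (7,11); v=(-1,-2)
4. t=11/2 → B at (3/2,0); v=(-1,2)
5. t=3/2 → L at (0,3); v=(1,2)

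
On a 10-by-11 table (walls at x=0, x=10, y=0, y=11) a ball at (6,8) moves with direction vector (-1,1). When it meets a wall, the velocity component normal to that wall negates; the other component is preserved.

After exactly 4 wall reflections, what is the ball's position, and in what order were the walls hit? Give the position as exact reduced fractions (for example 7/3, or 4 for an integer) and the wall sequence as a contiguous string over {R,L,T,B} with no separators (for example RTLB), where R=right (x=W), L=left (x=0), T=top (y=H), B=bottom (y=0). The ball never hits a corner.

Final position: (10,2)
Wall sequence: TLBR

1. t=3 → T at (3,11); v=(-1,-1)
2. t=3 → L at (0,8); v=(1,-1)
3. t=8 → B at (8,0); v=(1,1)
4. t=2 → R at (10,2); v=(-1,1)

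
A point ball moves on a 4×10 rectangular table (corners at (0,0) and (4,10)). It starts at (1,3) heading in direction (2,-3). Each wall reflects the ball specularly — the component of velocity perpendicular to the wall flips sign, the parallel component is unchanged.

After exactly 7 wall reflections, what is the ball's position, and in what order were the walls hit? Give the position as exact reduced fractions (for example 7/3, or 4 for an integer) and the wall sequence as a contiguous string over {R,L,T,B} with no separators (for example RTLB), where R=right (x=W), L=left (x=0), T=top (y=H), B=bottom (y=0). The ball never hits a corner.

Final position: (1/3,0)
Wall sequence: BRLTRLB

1. t=1 → B at (3,0); v=(2,3)
2. t=1/2 → R at (4,3/2); v=(-2,3)
3. t=2 → L at (0,15/2); v=(2,3)
4. t=5/6 → T at (5/3,10); v=(2,-3)
5. t=7/6 → R at (4,13/2); v=(-2,-3)
6. t=2 → L at (0,1/2); v=(2,-3)
7. t=1/6 → B at (1/3,0); v=(2,3)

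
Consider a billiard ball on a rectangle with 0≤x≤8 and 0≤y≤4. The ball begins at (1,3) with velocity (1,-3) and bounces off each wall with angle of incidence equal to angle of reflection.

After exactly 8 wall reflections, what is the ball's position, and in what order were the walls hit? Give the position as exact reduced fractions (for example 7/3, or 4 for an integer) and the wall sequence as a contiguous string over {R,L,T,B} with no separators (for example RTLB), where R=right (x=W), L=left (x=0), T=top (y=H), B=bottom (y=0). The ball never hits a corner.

1. t=1 → B at (2,0); v=(1,3)
2. t=4/3 → T at (10/3,4); v=(1,-3)
3. t=4/3 → B at (14/3,0); v=(1,3)
4. t=4/3 → T at (6,4); v=(1,-3)
5. t=4/3 → B at (22/3,0); v=(1,3)
6. t=2/3 → R at (8,2); v=(-1,3)
7. t=2/3 → T at (22/3,4); v=(-1,-3)
8. t=4/3 → B at (6,0); v=(-1,3)

Final position: (6,0)
Wall sequence: BTBTBRTB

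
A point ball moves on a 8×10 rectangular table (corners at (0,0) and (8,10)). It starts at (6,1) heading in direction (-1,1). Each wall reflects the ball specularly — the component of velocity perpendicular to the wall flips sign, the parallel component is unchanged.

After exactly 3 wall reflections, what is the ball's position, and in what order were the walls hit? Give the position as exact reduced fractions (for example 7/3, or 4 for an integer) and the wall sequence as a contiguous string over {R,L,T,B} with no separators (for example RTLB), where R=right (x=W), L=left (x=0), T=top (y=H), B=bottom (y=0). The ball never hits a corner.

1. t=6 → L at (0,7); v=(1,1)
2. t=3 → T at (3,10); v=(1,-1)
3. t=5 → R at (8,5); v=(-1,-1)

Final position: (8,5)
Wall sequence: LTR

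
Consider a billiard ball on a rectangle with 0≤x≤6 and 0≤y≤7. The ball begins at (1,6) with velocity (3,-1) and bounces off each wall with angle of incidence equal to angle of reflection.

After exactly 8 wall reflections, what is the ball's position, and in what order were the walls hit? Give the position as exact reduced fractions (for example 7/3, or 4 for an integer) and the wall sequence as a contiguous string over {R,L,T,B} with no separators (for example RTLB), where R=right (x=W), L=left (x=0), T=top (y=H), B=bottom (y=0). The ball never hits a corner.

1. t=5/3 → R at (6,13/3); v=(-3,-1)
2. t=2 → L at (0,7/3); v=(3,-1)
3. t=2 → R at (6,1/3); v=(-3,-1)
4. t=1/3 → B at (5,0); v=(-3,1)
5. t=5/3 → L at (0,5/3); v=(3,1)
6. t=2 → R at (6,11/3); v=(-3,1)
7. t=2 → L at (0,17/3); v=(3,1)
8. t=4/3 → T at (4,7); v=(3,-1)

Final position: (4,7)
Wall sequence: RLRBLRLT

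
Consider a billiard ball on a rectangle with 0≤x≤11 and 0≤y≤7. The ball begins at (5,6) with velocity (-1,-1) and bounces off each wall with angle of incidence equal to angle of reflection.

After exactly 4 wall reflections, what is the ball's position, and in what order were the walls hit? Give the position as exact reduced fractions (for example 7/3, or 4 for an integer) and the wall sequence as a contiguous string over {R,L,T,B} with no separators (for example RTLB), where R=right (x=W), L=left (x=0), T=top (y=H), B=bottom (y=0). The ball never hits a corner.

1. t=5 → L at (0,1); v=(1,-1)
2. t=1 → B at (1,0); v=(1,1)
3. t=7 → T at (8,7); v=(1,-1)
4. t=3 → R at (11,4); v=(-1,-1)

Final position: (11,4)
Wall sequence: LBTR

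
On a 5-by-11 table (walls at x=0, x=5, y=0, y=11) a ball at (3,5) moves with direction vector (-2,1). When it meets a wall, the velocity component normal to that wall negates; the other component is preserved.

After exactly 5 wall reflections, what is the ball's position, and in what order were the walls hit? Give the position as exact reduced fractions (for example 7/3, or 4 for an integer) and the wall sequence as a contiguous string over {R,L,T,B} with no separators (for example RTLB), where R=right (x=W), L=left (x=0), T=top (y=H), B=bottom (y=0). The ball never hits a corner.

Final position: (5,8)
Wall sequence: LRTLR

1. t=3/2 → L at (0,13/2); v=(2,1)
2. t=5/2 → R at (5,9); v=(-2,1)
3. t=2 → T at (1,11); v=(-2,-1)
4. t=1/2 → L at (0,21/2); v=(2,-1)
5. t=5/2 → R at (5,8); v=(-2,-1)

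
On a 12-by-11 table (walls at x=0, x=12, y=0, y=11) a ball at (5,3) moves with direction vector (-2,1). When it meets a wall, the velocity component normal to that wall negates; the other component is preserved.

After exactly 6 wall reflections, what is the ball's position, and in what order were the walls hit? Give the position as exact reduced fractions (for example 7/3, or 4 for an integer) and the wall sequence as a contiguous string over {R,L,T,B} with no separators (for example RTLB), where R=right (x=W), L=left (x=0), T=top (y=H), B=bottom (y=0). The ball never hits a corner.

Final position: (12,3/2)
Wall sequence: LTRLBR

1. t=5/2 → L at (0,11/2); v=(2,1)
2. t=11/2 → T at (11,11); v=(2,-1)
3. t=1/2 → R at (12,21/2); v=(-2,-1)
4. t=6 → L at (0,9/2); v=(2,-1)
5. t=9/2 → B at (9,0); v=(2,1)
6. t=3/2 → R at (12,3/2); v=(-2,1)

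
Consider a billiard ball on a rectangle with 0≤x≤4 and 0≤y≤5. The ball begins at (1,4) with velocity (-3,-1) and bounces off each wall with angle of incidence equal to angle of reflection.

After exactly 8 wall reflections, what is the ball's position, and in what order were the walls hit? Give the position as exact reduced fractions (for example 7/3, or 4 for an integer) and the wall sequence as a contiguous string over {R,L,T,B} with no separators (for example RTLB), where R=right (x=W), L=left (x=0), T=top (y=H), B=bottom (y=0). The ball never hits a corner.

1. t=1/3 → L at (0,11/3); v=(3,-1)
2. t=4/3 → R at (4,7/3); v=(-3,-1)
3. t=4/3 → L at (0,1); v=(3,-1)
4. t=1 → B at (3,0); v=(3,1)
5. t=1/3 → R at (4,1/3); v=(-3,1)
6. t=4/3 → L at (0,5/3); v=(3,1)
7. t=4/3 → R at (4,3); v=(-3,1)
8. t=4/3 → L at (0,13/3); v=(3,1)

Final position: (0,13/3)
Wall sequence: LRLBRLRL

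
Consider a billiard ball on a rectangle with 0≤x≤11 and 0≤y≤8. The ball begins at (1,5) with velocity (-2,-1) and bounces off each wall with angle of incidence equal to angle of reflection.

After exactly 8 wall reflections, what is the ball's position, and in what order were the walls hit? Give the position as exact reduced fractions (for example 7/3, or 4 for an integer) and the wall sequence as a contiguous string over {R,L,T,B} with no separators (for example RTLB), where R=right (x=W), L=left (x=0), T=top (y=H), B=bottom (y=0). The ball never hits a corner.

Final position: (0,3/2)
Wall sequence: LBRLTRBL

1. t=1/2 → L at (0,9/2); v=(2,-1)
2. t=9/2 → B at (9,0); v=(2,1)
3. t=1 → R at (11,1); v=(-2,1)
4. t=11/2 → L at (0,13/2); v=(2,1)
5. t=3/2 → T at (3,8); v=(2,-1)
6. t=4 → R at (11,4); v=(-2,-1)
7. t=4 → B at (3,0); v=(-2,1)
8. t=3/2 → L at (0,3/2); v=(2,1)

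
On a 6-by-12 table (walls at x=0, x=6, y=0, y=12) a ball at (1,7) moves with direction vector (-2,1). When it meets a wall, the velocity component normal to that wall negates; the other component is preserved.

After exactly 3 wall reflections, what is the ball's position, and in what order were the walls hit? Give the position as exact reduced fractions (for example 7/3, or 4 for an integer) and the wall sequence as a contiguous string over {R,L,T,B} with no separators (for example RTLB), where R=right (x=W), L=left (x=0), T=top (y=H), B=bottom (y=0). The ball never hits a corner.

1. t=1/2 → L at (0,15/2); v=(2,1)
2. t=3 → R at (6,21/2); v=(-2,1)
3. t=3/2 → T at (3,12); v=(-2,-1)

Final position: (3,12)
Wall sequence: LRT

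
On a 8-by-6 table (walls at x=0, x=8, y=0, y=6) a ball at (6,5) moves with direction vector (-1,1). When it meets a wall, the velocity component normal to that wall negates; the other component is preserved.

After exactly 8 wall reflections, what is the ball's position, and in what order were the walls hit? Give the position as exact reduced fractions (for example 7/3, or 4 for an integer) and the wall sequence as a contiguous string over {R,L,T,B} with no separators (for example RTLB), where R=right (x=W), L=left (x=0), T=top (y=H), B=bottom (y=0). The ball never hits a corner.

Final position: (3,6)
Wall sequence: TLBTRBLT

1. t=1 → T at (5,6); v=(-1,-1)
2. t=5 → L at (0,1); v=(1,-1)
3. t=1 → B at (1,0); v=(1,1)
4. t=6 → T at (7,6); v=(1,-1)
5. t=1 → R at (8,5); v=(-1,-1)
6. t=5 → B at (3,0); v=(-1,1)
7. t=3 → L at (0,3); v=(1,1)
8. t=3 → T at (3,6); v=(1,-1)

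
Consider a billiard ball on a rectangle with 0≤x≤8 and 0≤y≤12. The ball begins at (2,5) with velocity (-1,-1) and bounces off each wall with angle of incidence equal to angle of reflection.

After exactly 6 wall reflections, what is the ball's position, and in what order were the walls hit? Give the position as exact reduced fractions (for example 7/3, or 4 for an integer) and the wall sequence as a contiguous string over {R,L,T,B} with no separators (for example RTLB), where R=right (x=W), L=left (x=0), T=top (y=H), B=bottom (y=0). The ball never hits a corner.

1. t=2 → L at (0,3); v=(1,-1)
2. t=3 → B at (3,0); v=(1,1)
3. t=5 → R at (8,5); v=(-1,1)
4. t=7 → T at (1,12); v=(-1,-1)
5. t=1 → L at (0,11); v=(1,-1)
6. t=8 → R at (8,3); v=(-1,-1)

Final position: (8,3)
Wall sequence: LBRTLR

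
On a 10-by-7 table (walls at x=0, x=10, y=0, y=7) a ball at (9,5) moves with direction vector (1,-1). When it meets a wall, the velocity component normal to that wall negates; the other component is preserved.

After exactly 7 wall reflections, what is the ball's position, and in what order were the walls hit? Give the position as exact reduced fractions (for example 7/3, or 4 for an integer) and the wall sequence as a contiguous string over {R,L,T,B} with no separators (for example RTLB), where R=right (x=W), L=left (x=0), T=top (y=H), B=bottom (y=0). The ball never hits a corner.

1. t=1 → R at (10,4); v=(-1,-1)
2. t=4 → B at (6,0); v=(-1,1)
3. t=6 → L at (0,6); v=(1,1)
4. t=1 → T at (1,7); v=(1,-1)
5. t=7 → B at (8,0); v=(1,1)
6. t=2 → R at (10,2); v=(-1,1)
7. t=5 → T at (5,7); v=(-1,-1)

Final position: (5,7)
Wall sequence: RBLTBRT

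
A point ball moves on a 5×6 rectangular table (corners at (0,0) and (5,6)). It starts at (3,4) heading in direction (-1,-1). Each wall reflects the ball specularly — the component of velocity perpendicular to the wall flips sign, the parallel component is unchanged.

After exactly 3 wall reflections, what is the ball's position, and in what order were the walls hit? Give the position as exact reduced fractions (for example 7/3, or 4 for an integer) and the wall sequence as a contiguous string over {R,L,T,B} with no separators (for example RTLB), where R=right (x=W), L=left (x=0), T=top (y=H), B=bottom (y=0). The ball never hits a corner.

Final position: (5,4)
Wall sequence: LBR

1. t=3 → L at (0,1); v=(1,-1)
2. t=1 → B at (1,0); v=(1,1)
3. t=4 → R at (5,4); v=(-1,1)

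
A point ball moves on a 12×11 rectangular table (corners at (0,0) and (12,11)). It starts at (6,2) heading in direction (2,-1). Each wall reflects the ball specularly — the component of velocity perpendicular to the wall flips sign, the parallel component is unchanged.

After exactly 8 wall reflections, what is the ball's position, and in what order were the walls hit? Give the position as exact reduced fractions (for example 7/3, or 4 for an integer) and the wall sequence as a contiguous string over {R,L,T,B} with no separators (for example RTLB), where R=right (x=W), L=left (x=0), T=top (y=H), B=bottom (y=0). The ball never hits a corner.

Final position: (12,3)
Wall sequence: BRLTRLBR

1. t=2 → B at (10,0); v=(2,1)
2. t=1 → R at (12,1); v=(-2,1)
3. t=6 → L at (0,7); v=(2,1)
4. t=4 → T at (8,11); v=(2,-1)
5. t=2 → R at (12,9); v=(-2,-1)
6. t=6 → L at (0,3); v=(2,-1)
7. t=3 → B at (6,0); v=(2,1)
8. t=3 → R at (12,3); v=(-2,1)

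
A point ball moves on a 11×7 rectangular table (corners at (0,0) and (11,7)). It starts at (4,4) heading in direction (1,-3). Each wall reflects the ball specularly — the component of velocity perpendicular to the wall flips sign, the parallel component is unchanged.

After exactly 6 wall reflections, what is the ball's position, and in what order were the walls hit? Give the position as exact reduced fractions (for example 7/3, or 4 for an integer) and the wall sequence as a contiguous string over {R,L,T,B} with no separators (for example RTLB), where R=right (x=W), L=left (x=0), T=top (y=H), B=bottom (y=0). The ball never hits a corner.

1. t=4/3 → B at (16/3,0); v=(1,3)
2. t=7/3 → T at (23/3,7); v=(1,-3)
3. t=7/3 → B at (10,0); v=(1,3)
4. t=1 → R at (11,3); v=(-1,3)
5. t=4/3 → T at (29/3,7); v=(-1,-3)
6. t=7/3 → B at (22/3,0); v=(-1,3)

Final position: (22/3,0)
Wall sequence: BTBRTB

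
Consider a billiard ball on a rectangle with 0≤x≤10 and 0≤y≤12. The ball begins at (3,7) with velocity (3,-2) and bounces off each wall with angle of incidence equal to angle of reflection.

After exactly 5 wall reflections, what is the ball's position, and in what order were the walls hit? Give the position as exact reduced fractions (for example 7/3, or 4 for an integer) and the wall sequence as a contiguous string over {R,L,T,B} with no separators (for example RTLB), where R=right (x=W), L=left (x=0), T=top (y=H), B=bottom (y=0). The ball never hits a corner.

1. t=7/3 → R at (10,7/3); v=(-3,-2)
2. t=7/6 → B at (13/2,0); v=(-3,2)
3. t=13/6 → L at (0,13/3); v=(3,2)
4. t=10/3 → R at (10,11); v=(-3,2)
5. t=1/2 → T at (17/2,12); v=(-3,-2)

Final position: (17/2,12)
Wall sequence: RBLRT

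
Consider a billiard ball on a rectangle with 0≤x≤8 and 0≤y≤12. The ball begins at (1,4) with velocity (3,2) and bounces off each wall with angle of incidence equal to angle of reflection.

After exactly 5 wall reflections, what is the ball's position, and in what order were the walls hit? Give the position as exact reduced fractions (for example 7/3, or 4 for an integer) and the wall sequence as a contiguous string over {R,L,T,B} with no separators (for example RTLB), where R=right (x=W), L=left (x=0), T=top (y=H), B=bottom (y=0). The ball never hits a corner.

Final position: (1,0)
Wall sequence: RTLRB

1. t=7/3 → R at (8,26/3); v=(-3,2)
2. t=5/3 → T at (3,12); v=(-3,-2)
3. t=1 → L at (0,10); v=(3,-2)
4. t=8/3 → R at (8,14/3); v=(-3,-2)
5. t=7/3 → B at (1,0); v=(-3,2)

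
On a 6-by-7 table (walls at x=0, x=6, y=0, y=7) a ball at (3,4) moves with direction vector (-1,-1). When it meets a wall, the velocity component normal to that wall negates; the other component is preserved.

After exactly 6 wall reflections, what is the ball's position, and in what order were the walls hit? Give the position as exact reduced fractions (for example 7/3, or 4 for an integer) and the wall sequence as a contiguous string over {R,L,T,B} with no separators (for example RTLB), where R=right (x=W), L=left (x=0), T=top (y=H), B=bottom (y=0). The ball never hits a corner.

Final position: (3,0)
Wall sequence: LBRTLB

1. t=3 → L at (0,1); v=(1,-1)
2. t=1 → B at (1,0); v=(1,1)
3. t=5 → R at (6,5); v=(-1,1)
4. t=2 → T at (4,7); v=(-1,-1)
5. t=4 → L at (0,3); v=(1,-1)
6. t=3 → B at (3,0); v=(1,1)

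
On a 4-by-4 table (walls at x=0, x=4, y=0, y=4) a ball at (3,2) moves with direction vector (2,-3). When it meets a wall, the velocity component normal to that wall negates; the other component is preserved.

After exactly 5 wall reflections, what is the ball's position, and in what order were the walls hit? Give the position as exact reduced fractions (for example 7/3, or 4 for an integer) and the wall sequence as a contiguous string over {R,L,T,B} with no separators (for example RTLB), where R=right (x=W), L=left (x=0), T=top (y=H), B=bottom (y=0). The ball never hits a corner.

Final position: (5/3,0)
Wall sequence: RBTLB

1. t=1/2 → R at (4,1/2); v=(-2,-3)
2. t=1/6 → B at (11/3,0); v=(-2,3)
3. t=4/3 → T at (1,4); v=(-2,-3)
4. t=1/2 → L at (0,5/2); v=(2,-3)
5. t=5/6 → B at (5/3,0); v=(2,3)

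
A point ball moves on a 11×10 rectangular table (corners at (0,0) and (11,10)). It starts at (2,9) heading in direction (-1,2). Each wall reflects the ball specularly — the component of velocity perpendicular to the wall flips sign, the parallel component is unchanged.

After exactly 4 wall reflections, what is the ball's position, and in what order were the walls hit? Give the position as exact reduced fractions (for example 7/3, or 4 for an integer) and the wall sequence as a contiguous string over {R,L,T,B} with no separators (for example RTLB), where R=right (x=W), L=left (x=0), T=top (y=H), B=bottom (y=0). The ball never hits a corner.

1. t=1/2 → T at (3/2,10); v=(-1,-2)
2. t=3/2 → L at (0,7); v=(1,-2)
3. t=7/2 → B at (7/2,0); v=(1,2)
4. t=5 → T at (17/2,10); v=(1,-2)

Final position: (17/2,10)
Wall sequence: TLBT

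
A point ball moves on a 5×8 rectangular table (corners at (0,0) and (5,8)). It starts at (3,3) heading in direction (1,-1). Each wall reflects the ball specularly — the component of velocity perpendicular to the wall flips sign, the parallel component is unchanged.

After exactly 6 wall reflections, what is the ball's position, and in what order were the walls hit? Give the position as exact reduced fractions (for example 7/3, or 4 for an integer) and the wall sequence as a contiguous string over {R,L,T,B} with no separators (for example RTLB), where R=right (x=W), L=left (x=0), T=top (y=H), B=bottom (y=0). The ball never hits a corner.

Final position: (0,2)
Wall sequence: RBLTRL

1. t=2 → R at (5,1); v=(-1,-1)
2. t=1 → B at (4,0); v=(-1,1)
3. t=4 → L at (0,4); v=(1,1)
4. t=4 → T at (4,8); v=(1,-1)
5. t=1 → R at (5,7); v=(-1,-1)
6. t=5 → L at (0,2); v=(1,-1)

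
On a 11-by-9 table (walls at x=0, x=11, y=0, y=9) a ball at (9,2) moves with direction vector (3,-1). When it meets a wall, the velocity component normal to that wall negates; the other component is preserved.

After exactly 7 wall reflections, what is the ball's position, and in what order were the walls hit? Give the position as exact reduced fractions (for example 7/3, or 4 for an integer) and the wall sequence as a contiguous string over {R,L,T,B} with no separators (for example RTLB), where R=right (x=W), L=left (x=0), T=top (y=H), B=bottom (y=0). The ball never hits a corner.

Final position: (11,14/3)
Wall sequence: RBLRTLR

1. t=2/3 → R at (11,4/3); v=(-3,-1)
2. t=4/3 → B at (7,0); v=(-3,1)
3. t=7/3 → L at (0,7/3); v=(3,1)
4. t=11/3 → R at (11,6); v=(-3,1)
5. t=3 → T at (2,9); v=(-3,-1)
6. t=2/3 → L at (0,25/3); v=(3,-1)
7. t=11/3 → R at (11,14/3); v=(-3,-1)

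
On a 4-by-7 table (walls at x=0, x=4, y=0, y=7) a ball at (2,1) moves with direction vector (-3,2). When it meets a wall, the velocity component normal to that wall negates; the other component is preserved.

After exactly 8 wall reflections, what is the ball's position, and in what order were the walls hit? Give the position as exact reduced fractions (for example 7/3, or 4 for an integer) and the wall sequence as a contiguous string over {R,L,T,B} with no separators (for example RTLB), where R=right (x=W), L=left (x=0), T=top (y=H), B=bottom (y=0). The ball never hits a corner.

1. t=2/3 → L at (0,7/3); v=(3,2)
2. t=4/3 → R at (4,5); v=(-3,2)
3. t=1 → T at (1,7); v=(-3,-2)
4. t=1/3 → L at (0,19/3); v=(3,-2)
5. t=4/3 → R at (4,11/3); v=(-3,-2)
6. t=4/3 → L at (0,1); v=(3,-2)
7. t=1/2 → B at (3/2,0); v=(3,2)
8. t=5/6 → R at (4,5/3); v=(-3,2)

Final position: (4,5/3)
Wall sequence: LRTLRLBR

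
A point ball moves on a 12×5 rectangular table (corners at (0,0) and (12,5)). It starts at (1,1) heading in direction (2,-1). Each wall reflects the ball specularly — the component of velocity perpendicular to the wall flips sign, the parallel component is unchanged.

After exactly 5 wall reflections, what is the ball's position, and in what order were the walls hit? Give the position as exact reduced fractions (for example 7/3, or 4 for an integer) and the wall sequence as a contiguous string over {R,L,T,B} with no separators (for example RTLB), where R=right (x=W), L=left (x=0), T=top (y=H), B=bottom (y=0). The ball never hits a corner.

1. t=1 → B at (3,0); v=(2,1)
2. t=9/2 → R at (12,9/2); v=(-2,1)
3. t=1/2 → T at (11,5); v=(-2,-1)
4. t=5 → B at (1,0); v=(-2,1)
5. t=1/2 → L at (0,1/2); v=(2,1)

Final position: (0,1/2)
Wall sequence: BRTBL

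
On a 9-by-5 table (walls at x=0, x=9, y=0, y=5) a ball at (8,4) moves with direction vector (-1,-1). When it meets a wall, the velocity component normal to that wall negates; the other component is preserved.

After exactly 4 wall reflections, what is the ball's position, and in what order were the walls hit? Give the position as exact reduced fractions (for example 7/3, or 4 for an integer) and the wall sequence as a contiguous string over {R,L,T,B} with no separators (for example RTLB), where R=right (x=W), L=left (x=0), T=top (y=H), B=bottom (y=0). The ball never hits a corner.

Final position: (6,0)
Wall sequence: BLTB

1. t=4 → B at (4,0); v=(-1,1)
2. t=4 → L at (0,4); v=(1,1)
3. t=1 → T at (1,5); v=(1,-1)
4. t=5 → B at (6,0); v=(1,1)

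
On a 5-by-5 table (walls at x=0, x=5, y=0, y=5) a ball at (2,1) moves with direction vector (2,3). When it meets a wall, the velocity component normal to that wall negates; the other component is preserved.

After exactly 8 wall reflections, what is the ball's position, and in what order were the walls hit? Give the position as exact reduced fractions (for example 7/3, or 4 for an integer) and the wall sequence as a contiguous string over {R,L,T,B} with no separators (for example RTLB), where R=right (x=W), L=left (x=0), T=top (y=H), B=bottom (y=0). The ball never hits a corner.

Final position: (2,5)
Wall sequence: TRBLTBRT

1. t=4/3 → T at (14/3,5); v=(2,-3)
2. t=1/6 → R at (5,9/2); v=(-2,-3)
3. t=3/2 → B at (2,0); v=(-2,3)
4. t=1 → L at (0,3); v=(2,3)
5. t=2/3 → T at (4/3,5); v=(2,-3)
6. t=5/3 → B at (14/3,0); v=(2,3)
7. t=1/6 → R at (5,1/2); v=(-2,3)
8. t=3/2 → T at (2,5); v=(-2,-3)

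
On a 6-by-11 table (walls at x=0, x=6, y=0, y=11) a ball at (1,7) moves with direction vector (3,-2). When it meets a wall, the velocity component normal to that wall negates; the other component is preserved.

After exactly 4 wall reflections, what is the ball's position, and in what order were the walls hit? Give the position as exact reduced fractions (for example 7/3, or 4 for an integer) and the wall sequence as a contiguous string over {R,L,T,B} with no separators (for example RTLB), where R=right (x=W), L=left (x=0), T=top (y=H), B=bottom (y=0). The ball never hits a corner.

Final position: (6,13/3)
Wall sequence: RBLR

1. t=5/3 → R at (6,11/3); v=(-3,-2)
2. t=11/6 → B at (1/2,0); v=(-3,2)
3. t=1/6 → L at (0,1/3); v=(3,2)
4. t=2 → R at (6,13/3); v=(-3,2)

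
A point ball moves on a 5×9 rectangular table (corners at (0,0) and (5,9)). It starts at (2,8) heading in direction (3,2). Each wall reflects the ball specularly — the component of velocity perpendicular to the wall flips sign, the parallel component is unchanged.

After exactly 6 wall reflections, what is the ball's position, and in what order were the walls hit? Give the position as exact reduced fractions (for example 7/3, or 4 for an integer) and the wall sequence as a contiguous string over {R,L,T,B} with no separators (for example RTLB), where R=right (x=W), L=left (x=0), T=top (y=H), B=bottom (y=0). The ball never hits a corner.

1. t=1/2 → T at (7/2,9); v=(3,-2)
2. t=1/2 → R at (5,8); v=(-3,-2)
3. t=5/3 → L at (0,14/3); v=(3,-2)
4. t=5/3 → R at (5,4/3); v=(-3,-2)
5. t=2/3 → B at (3,0); v=(-3,2)
6. t=1 → L at (0,2); v=(3,2)

Final position: (0,2)
Wall sequence: TRLRBL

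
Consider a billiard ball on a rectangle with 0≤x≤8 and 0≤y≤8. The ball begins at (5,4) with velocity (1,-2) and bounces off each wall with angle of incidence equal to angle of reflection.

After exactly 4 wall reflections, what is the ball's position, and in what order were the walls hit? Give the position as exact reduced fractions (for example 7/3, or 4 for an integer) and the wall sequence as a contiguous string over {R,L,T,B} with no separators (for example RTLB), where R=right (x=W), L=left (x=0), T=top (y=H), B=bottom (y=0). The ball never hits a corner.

1. t=2 → B at (7,0); v=(1,2)
2. t=1 → R at (8,2); v=(-1,2)
3. t=3 → T at (5,8); v=(-1,-2)
4. t=4 → B at (1,0); v=(-1,2)

Final position: (1,0)
Wall sequence: BRTB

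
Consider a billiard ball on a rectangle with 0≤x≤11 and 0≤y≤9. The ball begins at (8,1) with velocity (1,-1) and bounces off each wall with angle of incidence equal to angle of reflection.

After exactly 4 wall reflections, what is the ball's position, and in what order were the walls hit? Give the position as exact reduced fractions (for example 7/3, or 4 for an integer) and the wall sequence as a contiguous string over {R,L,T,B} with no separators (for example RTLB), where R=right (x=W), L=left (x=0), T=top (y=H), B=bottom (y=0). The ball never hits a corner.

Final position: (0,5)
Wall sequence: BRTL

1. t=1 → B at (9,0); v=(1,1)
2. t=2 → R at (11,2); v=(-1,1)
3. t=7 → T at (4,9); v=(-1,-1)
4. t=4 → L at (0,5); v=(1,-1)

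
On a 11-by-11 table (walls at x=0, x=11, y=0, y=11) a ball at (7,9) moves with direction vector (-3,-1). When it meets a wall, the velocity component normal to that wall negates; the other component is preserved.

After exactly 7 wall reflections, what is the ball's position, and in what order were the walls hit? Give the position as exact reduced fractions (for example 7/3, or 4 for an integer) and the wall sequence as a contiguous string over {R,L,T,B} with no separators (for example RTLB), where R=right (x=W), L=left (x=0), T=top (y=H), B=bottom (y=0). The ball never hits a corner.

Final position: (9,11)
Wall sequence: LRBLRLT

1. t=7/3 → L at (0,20/3); v=(3,-1)
2. t=11/3 → R at (11,3); v=(-3,-1)
3. t=3 → B at (2,0); v=(-3,1)
4. t=2/3 → L at (0,2/3); v=(3,1)
5. t=11/3 → R at (11,13/3); v=(-3,1)
6. t=11/3 → L at (0,8); v=(3,1)
7. t=3 → T at (9,11); v=(3,-1)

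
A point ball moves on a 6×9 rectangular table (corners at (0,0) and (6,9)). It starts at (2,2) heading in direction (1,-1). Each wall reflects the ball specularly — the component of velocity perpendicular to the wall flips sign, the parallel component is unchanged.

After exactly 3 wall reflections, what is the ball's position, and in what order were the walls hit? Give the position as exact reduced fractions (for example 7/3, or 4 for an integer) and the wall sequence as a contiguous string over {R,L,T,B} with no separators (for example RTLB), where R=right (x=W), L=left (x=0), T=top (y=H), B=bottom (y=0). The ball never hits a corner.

Final position: (0,8)
Wall sequence: BRL

1. t=2 → B at (4,0); v=(1,1)
2. t=2 → R at (6,2); v=(-1,1)
3. t=6 → L at (0,8); v=(1,1)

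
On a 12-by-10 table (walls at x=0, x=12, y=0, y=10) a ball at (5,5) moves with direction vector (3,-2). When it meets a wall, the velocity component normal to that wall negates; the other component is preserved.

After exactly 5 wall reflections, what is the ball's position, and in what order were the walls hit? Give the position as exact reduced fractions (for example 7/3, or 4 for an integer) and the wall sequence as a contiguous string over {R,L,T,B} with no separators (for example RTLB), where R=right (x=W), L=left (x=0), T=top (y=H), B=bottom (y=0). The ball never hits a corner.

Final position: (12,13/3)
Wall sequence: RBLTR

1. t=7/3 → R at (12,1/3); v=(-3,-2)
2. t=1/6 → B at (23/2,0); v=(-3,2)
3. t=23/6 → L at (0,23/3); v=(3,2)
4. t=7/6 → T at (7/2,10); v=(3,-2)
5. t=17/6 → R at (12,13/3); v=(-3,-2)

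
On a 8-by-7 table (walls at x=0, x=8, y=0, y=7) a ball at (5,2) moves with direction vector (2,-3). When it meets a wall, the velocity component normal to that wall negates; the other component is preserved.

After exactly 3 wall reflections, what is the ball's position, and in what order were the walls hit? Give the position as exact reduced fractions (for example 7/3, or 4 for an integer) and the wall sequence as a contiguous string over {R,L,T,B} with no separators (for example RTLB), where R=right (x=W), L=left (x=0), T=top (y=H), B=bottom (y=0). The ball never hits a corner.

Final position: (5,7)
Wall sequence: BRT

1. t=2/3 → B at (19/3,0); v=(2,3)
2. t=5/6 → R at (8,5/2); v=(-2,3)
3. t=3/2 → T at (5,7); v=(-2,-3)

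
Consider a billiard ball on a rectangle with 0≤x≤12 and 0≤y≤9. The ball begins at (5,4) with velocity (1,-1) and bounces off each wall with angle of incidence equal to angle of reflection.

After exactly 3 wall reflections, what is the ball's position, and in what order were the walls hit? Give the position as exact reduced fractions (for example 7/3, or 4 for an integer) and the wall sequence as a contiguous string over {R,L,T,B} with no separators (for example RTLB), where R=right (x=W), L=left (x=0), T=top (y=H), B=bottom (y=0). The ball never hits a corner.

1. t=4 → B at (9,0); v=(1,1)
2. t=3 → R at (12,3); v=(-1,1)
3. t=6 → T at (6,9); v=(-1,-1)

Final position: (6,9)
Wall sequence: BRT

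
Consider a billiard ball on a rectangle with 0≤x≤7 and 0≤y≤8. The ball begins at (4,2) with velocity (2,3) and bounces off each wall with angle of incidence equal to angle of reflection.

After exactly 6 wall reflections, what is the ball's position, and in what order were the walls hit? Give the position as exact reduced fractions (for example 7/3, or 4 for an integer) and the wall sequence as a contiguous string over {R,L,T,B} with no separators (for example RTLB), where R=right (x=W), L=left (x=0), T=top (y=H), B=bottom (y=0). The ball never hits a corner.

Final position: (7,9/2)
Wall sequence: RTBLTR

1. t=3/2 → R at (7,13/2); v=(-2,3)
2. t=1/2 → T at (6,8); v=(-2,-3)
3. t=8/3 → B at (2/3,0); v=(-2,3)
4. t=1/3 → L at (0,1); v=(2,3)
5. t=7/3 → T at (14/3,8); v=(2,-3)
6. t=7/6 → R at (7,9/2); v=(-2,-3)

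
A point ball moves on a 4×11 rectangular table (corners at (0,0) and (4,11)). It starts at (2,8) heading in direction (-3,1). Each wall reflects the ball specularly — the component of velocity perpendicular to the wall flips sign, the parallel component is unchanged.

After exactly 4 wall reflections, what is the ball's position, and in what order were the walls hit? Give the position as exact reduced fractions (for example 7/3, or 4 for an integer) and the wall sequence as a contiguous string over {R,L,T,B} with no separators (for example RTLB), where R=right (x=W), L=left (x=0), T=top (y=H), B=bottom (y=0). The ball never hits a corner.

1. t=2/3 → L at (0,26/3); v=(3,1)
2. t=4/3 → R at (4,10); v=(-3,1)
3. t=1 → T at (1,11); v=(-3,-1)
4. t=1/3 → L at (0,32/3); v=(3,-1)

Final position: (0,32/3)
Wall sequence: LRTL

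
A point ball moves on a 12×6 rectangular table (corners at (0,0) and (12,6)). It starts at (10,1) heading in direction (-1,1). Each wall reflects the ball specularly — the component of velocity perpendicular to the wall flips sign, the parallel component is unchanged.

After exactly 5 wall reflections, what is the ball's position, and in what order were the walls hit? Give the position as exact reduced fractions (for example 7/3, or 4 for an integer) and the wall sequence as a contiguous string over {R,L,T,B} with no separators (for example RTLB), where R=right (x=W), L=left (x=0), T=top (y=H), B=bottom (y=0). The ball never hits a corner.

1. t=5 → T at (5,6); v=(-1,-1)
2. t=5 → L at (0,1); v=(1,-1)
3. t=1 → B at (1,0); v=(1,1)
4. t=6 → T at (7,6); v=(1,-1)
5. t=5 → R at (12,1); v=(-1,-1)

Final position: (12,1)
Wall sequence: TLBTR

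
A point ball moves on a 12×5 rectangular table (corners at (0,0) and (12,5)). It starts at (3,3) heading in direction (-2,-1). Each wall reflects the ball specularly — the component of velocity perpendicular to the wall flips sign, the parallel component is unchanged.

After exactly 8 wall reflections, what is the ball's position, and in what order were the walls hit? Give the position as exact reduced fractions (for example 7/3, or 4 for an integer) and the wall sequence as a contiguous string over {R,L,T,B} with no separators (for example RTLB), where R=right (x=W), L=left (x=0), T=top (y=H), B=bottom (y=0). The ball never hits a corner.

Final position: (12,7/2)
Wall sequence: LBRTBLTR

1. t=3/2 → L at (0,3/2); v=(2,-1)
2. t=3/2 → B at (3,0); v=(2,1)
3. t=9/2 → R at (12,9/2); v=(-2,1)
4. t=1/2 → T at (11,5); v=(-2,-1)
5. t=5 → B at (1,0); v=(-2,1)
6. t=1/2 → L at (0,1/2); v=(2,1)
7. t=9/2 → T at (9,5); v=(2,-1)
8. t=3/2 → R at (12,7/2); v=(-2,-1)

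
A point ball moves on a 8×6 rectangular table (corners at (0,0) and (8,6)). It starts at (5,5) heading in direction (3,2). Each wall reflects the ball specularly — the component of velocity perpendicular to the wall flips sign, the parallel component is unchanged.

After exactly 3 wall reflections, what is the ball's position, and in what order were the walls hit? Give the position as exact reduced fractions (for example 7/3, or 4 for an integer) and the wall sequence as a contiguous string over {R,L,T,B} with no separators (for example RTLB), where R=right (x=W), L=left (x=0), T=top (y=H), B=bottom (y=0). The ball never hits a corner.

Final position: (1/2,0)
Wall sequence: TRB

1. t=1/2 → T at (13/2,6); v=(3,-2)
2. t=1/2 → R at (8,5); v=(-3,-2)
3. t=5/2 → B at (1/2,0); v=(-3,2)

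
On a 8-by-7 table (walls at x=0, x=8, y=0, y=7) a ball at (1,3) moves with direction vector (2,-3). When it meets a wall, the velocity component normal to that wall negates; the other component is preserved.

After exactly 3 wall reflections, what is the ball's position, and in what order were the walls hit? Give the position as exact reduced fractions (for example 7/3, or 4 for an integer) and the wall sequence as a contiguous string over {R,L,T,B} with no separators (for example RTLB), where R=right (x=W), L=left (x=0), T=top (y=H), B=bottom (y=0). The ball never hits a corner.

Final position: (8,13/2)
Wall sequence: BTR

1. t=1 → B at (3,0); v=(2,3)
2. t=7/3 → T at (23/3,7); v=(2,-3)
3. t=1/6 → R at (8,13/2); v=(-2,-3)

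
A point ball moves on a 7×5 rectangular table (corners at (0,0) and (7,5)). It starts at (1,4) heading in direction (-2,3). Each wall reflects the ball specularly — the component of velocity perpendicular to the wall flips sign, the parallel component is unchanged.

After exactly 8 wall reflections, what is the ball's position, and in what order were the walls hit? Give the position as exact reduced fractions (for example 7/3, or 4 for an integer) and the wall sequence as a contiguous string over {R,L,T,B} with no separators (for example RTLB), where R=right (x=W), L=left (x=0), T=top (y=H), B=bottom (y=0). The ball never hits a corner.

Final position: (0,7/2)
Wall sequence: TLBTRBTL

1. t=1/3 → T at (1/3,5); v=(-2,-3)
2. t=1/6 → L at (0,9/2); v=(2,-3)
3. t=3/2 → B at (3,0); v=(2,3)
4. t=5/3 → T at (19/3,5); v=(2,-3)
5. t=1/3 → R at (7,4); v=(-2,-3)
6. t=4/3 → B at (13/3,0); v=(-2,3)
7. t=5/3 → T at (1,5); v=(-2,-3)
8. t=1/2 → L at (0,7/2); v=(2,-3)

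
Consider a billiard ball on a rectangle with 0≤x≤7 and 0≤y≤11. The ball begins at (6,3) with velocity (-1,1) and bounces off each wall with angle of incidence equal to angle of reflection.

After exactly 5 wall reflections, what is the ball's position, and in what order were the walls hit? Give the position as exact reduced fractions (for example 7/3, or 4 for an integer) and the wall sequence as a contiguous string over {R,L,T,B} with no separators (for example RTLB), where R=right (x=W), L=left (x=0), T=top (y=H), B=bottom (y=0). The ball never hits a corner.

1. t=6 → L at (0,9); v=(1,1)
2. t=2 → T at (2,11); v=(1,-1)
3. t=5 → R at (7,6); v=(-1,-1)
4. t=6 → B at (1,0); v=(-1,1)
5. t=1 → L at (0,1); v=(1,1)

Final position: (0,1)
Wall sequence: LTRBL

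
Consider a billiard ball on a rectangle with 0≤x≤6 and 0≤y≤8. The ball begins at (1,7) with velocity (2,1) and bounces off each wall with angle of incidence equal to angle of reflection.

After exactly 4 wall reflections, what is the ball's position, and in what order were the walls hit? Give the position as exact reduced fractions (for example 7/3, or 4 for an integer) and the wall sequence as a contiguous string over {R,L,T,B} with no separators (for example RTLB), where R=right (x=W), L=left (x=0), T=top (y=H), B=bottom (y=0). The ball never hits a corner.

1. t=1 → T at (3,8); v=(2,-1)
2. t=3/2 → R at (6,13/2); v=(-2,-1)
3. t=3 → L at (0,7/2); v=(2,-1)
4. t=3 → R at (6,1/2); v=(-2,-1)

Final position: (6,1/2)
Wall sequence: TRLR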